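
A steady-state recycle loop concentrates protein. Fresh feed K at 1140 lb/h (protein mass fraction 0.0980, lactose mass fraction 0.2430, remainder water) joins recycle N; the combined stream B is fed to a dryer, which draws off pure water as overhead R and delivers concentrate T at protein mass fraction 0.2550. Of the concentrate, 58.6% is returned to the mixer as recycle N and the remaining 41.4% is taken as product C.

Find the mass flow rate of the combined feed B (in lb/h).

Overall protein balance (none leaves overhead): protein in fresh feed = protein in product, i.e. 1140×0.098 = (1−0.586)·T·0.255.
T = 111.72/(0.255×0.414) = 1058.3 lb/h.
Recycle N = 0.586×1058.3 = 620.14 lb/h.
Combined feed B = 1140 + 620.14 = 1760.1 lb/h.

1760 lb/h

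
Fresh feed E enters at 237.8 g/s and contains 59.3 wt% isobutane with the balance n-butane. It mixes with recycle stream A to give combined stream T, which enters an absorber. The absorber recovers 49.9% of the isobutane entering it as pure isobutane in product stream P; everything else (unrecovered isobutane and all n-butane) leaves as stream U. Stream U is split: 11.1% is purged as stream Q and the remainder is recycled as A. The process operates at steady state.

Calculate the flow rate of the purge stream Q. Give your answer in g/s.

n-butane enters only via E and leaves only via the purge: 237.8×0.407 = 0.111×(n-butane in U), and the absorber passes all n-butane, so n-butane in T = n-butane in U = 871.93 g/s.
isobutane in T: m_A = 237.8×0.593 + (1−0.111)·(1−0.499)·m_A, so m_A = 141.02/0.5546 = 254.26 g/s.
U = (1−0.499)×254.26 + 871.93 = 999.32 g/s.
Purge Q = 0.111×999.32 = 110.92 g/s.

110.9 g/s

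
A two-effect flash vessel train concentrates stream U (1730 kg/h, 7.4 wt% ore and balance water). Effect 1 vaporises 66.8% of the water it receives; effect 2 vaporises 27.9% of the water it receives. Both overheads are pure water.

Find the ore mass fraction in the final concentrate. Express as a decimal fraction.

0.250

water in feed = 1730×0.926 = 1602 kg/h.
After stage 1: water left = (1−0.668)×1602 = 531.86; stream total = 659.88 kg/h.
After stage 2: water left = (1−0.279)×531.86 = 383.47; final concentrate = 511.49 kg/h.
ore fraction = 128.02/511.49 = 0.250.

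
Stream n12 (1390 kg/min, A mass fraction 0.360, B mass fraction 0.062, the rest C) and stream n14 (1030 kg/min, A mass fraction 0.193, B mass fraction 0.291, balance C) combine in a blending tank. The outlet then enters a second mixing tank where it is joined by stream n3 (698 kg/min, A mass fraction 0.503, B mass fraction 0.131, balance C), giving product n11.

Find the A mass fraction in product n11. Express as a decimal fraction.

Overall, product flow = 3118 kg/min.
A in = 1390×0.360 + 1030×0.193 + 698×0.503 = 1050.3 kg/min.
A fraction in n11 = 0.337.

0.337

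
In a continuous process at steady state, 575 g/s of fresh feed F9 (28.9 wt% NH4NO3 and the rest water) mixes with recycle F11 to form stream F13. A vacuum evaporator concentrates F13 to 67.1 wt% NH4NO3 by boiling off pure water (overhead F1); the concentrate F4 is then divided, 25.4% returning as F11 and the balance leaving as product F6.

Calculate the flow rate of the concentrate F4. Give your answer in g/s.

Overall NH4NO3 balance (none leaves overhead): NH4NO3 in fresh feed = NH4NO3 in product, i.e. 575×0.289 = (1−0.254)·F4·0.671.
F4 = 166.17/(0.671×0.746) = 331.97 g/s.

332 g/s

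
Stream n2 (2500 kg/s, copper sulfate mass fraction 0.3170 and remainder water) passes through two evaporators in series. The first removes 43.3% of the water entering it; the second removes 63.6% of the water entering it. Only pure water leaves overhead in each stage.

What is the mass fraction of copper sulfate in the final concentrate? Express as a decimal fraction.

0.6922

water in feed = 2500×0.683 = 1707.5 kg/s.
After stage 1: water left = (1−0.433)×1707.5 = 968.15; stream total = 1760.7 kg/s.
After stage 2: water left = (1−0.636)×968.15 = 352.41; final concentrate = 1144.9 kg/s.
copper sulfate fraction = 792.5/1144.9 = 0.6922.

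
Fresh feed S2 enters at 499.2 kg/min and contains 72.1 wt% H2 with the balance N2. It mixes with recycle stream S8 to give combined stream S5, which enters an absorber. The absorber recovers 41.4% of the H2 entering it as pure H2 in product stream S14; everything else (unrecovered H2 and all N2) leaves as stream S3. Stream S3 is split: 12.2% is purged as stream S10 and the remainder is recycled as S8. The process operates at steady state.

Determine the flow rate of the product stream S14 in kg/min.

306.9 kg/min

H2 in S5: m_A = 499.2×0.721 + (1−0.122)·(1−0.414)·m_A, so m_A = 359.92/0.4855 = 741.36 kg/min.
Product S14 = 0.414×741.36 = 306.92 kg/min.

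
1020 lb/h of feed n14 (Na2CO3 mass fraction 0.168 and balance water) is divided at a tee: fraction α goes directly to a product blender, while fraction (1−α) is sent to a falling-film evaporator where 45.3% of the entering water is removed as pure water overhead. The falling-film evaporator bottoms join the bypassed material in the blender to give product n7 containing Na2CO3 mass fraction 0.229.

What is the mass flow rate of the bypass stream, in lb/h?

All 1020×0.168 = 171.36 lb/h of Na2CO3 reaches n7, so n7 = 171.36/0.229 = 748.3 lb/h and vapour = 271.7 lb/h.
The evaporator receives (1−α)·1020 of feed at 0.832 water and removes 0.453 of that water:
0.453×0.832×(1−α)×1020 = 271.7
(1−α) = 271.7/384.43 = 0.7068;  α = 0.2932.
Bypass flow = 0.2932×1020 = 299.1 lb/h.

299.1 lb/h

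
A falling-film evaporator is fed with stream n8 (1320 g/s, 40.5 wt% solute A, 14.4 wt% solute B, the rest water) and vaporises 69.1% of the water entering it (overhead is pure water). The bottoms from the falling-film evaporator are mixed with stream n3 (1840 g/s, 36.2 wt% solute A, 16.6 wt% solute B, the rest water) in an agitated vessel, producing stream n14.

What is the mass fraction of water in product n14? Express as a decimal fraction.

0.383

Vapour removed = 0.691×0.451×1320 = 411.37 g/s; concentrate = 908.63 g/s.
water reaching the mixer = 183.95 (from concentrate) + 1840×0.472 = 1052.4 g/s.
Product flow = 908.63 + 1840 = 2748.6 g/s; water fraction = 0.383.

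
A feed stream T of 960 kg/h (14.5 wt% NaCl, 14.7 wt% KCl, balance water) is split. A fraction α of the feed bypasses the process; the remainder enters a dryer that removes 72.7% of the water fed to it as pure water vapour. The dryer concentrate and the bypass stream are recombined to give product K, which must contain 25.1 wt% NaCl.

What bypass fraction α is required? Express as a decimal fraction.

All 960×0.145 = 139.2 kg/h of NaCl reaches K, so K = 139.2/0.251 = 554.58 kg/h and vapour = 405.42 kg/h.
The evaporator receives (1−α)·960 of feed at 0.708 water and removes 0.727 of that water:
0.727×0.708×(1−α)×960 = 405.42
(1−α) = 405.42/494.13 = 0.8205;  α = 0.1795.

0.180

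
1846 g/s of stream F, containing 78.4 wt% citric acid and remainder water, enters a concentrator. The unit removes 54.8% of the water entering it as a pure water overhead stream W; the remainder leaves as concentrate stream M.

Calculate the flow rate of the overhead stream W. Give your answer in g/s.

218.5 g/s

water entering = 1846×0.216 = 398.74 g/s; overhead removed = 0.548×398.74 = 218.51 g/s.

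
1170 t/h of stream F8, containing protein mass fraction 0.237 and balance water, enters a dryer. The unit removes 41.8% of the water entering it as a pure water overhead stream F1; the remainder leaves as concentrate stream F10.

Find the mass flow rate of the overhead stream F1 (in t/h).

water entering = 1170×0.763 = 892.71 t/h; overhead removed = 0.418×892.71 = 373.15 t/h.

373.2 t/h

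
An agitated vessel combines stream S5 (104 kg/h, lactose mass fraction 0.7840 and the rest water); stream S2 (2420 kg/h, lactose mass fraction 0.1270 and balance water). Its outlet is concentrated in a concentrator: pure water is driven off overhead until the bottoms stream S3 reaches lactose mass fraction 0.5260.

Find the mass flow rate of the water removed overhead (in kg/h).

lactose entering = 104×0.784 + 2420×0.127 = 388.88 kg/h.
All lactose reports to S3, so S3 = 388.88/0.526 = 739.31 kg/h.
Total feed = 2524 kg/h; overhead = 2524 − 739.31 = 1784.7 kg/h.

1785 kg/h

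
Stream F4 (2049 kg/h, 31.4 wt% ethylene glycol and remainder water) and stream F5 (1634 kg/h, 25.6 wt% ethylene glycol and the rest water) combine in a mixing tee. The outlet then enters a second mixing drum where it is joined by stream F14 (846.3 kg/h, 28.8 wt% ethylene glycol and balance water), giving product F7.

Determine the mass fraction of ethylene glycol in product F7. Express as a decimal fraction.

Overall, product flow = 4529.3 kg/h.
ethylene glycol in = 2049×0.314 + 1634×0.256 + 846.3×0.288 = 1305.4 kg/h.
ethylene glycol fraction in F7 = 0.2882.

0.2882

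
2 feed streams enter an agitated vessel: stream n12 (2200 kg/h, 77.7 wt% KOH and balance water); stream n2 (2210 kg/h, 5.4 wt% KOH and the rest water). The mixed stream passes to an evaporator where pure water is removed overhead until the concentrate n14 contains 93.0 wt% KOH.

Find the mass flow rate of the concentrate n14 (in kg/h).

1966 kg/h

KOH entering = 2200×0.777 + 2210×0.054 = 1828.7 kg/h.
All KOH reports to n14, so n14 = 1828.7/0.930 = 1966.4 kg/h.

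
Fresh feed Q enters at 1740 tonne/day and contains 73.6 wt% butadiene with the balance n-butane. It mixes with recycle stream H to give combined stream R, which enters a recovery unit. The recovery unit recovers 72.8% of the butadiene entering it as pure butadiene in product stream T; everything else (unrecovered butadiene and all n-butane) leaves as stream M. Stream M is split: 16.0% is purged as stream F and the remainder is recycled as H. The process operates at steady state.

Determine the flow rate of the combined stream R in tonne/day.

4531 tonne/day

n-butane enters only via Q and leaves only via the purge: 1740×0.264 = 0.160×(n-butane in M), and the recovery unit passes all n-butane, so n-butane in R = n-butane in M = 2871 tonne/day.
butadiene in R: m_A = 1740×0.736 + (1−0.160)·(1−0.728)·m_A, so m_A = 1280.6/0.7715 = 1659.9 tonne/day.
R = 1659.9 + 2871 = 4530.9 tonne/day.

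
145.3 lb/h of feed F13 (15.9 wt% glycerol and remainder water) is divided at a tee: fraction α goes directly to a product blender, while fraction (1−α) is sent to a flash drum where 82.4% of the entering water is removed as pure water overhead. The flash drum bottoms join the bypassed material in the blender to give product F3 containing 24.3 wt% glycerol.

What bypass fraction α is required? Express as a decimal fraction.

0.501

All 145.3×0.159 = 23.103 lb/h of glycerol reaches F3, so F3 = 23.103/0.243 = 95.073 lb/h and vapour = 50.227 lb/h.
The evaporator receives (1−α)·145.3 of feed at 0.841 water and removes 0.824 of that water:
0.824×0.841×(1−α)×145.3 = 50.227
(1−α) = 50.227/100.69 = 0.4988;  α = 0.5012.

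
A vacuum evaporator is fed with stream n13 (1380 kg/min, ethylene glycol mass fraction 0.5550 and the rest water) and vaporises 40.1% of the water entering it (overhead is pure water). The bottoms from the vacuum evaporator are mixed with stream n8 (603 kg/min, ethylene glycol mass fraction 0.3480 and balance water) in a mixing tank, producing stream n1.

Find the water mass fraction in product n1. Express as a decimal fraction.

Vapour removed = 0.401×0.445×1380 = 246.25 kg/min; concentrate = 1133.7 kg/min.
water reaching the mixer = 367.85 (from concentrate) + 603×0.652 = 761 kg/min.
Product flow = 1133.7 + 603 = 1736.7 kg/min; water fraction = 0.4382.

0.4382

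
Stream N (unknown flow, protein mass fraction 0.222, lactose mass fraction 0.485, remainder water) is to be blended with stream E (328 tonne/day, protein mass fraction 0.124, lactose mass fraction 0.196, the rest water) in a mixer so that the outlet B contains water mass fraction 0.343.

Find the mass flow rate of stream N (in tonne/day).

Let N be the unknown flow. Total out = 328 + N.
water balance: 223.04 + 0.293·N = 0.343·(328 + N)
(0.293 − 0.343)·N = 0.343×328 − 223.04 = -110.54
N = -110.54 / -0.050 = 2210.7 tonne/day

2211 tonne/day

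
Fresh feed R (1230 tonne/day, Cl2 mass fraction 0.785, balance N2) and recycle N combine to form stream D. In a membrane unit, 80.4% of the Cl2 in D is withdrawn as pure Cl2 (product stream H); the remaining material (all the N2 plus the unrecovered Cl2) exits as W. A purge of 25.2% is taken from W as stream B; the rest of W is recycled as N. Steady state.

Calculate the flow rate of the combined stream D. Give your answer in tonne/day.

2181 tonne/day

N2 enters only via R and leaves only via the purge: 1230×0.215 = 0.252×(N2 in W), and the membrane unit passes all N2, so N2 in D = N2 in W = 1049.4 tonne/day.
Cl2 in D: m_A = 1230×0.785 + (1−0.252)·(1−0.804)·m_A, so m_A = 965.55/0.8534 = 1131.4 tonne/day.
D = 1131.4 + 1049.4 = 2180.8 tonne/day.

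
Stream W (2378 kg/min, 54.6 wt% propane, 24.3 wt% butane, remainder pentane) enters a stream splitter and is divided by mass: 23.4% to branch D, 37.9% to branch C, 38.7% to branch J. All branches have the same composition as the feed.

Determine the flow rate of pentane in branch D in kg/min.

117.4 kg/min

Branch D total = 0.234×2378 = 556.45 kg/min.
pentane in D = 0.211×556.45 = 117.41 kg/min.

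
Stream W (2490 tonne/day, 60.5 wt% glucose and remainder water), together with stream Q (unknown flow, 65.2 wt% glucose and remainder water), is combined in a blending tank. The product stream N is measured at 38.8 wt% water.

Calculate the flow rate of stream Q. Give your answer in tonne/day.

435.8 tonne/day

Let Q be the unknown flow. Total out = 2490 + Q.
water balance: 983.55 + 0.348·Q = 0.388·(2490 + Q)
(0.348 − 0.388)·Q = 0.388×2490 − 983.55 = -17.43
Q = -17.43 / -0.040 = 435.75 tonne/day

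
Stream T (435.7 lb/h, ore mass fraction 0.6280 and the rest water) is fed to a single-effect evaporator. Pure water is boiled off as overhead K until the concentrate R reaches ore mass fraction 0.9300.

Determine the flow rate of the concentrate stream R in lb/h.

294.2 lb/h

ore is conserved: 435.7×0.628 = 273.62 lb/h all reports to the concentrate.
Concentrate = 273.62/(target fraction) = 294.21 lb/h.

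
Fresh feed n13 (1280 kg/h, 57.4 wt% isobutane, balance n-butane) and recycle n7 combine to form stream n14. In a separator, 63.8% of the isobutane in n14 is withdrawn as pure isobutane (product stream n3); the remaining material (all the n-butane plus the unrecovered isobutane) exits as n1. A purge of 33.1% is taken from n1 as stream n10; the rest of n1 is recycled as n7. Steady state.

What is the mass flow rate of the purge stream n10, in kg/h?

661.4 kg/h

n-butane enters only via n13 and leaves only via the purge: 1280×0.426 = 0.331×(n-butane in n1), and the separator passes all n-butane, so n-butane in n14 = n-butane in n1 = 1647.4 kg/h.
isobutane in n14: m_A = 1280×0.574 + (1−0.331)·(1−0.638)·m_A, so m_A = 734.72/0.7578 = 969.52 kg/h.
n1 = (1−0.638)×969.52 + 1647.4 = 1998.3 kg/h.
Purge n10 = 0.331×1998.3 = 661.45 kg/h.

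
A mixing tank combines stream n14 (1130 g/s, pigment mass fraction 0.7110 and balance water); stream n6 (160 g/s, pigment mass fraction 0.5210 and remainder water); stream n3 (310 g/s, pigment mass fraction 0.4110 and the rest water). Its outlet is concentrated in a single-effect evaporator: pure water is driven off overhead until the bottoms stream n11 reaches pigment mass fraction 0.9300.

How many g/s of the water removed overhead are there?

pigment entering = 1130×0.711 + 160×0.521 + 310×0.411 = 1014.2 g/s.
All pigment reports to n11, so n11 = 1014.2/0.930 = 1090.5 g/s.
Total feed = 1600 g/s; overhead = 1600 − 1090.5 = 509.46 g/s.

509.5 g/s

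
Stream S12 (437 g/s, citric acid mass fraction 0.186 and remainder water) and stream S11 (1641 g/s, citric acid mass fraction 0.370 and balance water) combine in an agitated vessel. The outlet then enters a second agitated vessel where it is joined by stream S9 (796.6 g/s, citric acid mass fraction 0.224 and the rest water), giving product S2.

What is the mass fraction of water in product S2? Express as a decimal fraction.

0.698

Overall, product flow = 2874.6 g/s.
water in = 437×0.814 + 1641×0.630 + 796.6×0.776 = 2007.7 g/s.
water fraction in S2 = 0.698.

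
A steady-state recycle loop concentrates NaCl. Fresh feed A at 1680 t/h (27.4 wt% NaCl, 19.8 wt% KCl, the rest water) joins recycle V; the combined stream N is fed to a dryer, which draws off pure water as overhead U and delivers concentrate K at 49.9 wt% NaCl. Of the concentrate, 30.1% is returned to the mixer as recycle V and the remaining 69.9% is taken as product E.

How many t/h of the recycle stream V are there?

397.2 t/h

Overall NaCl balance (none leaves overhead): NaCl in fresh feed = NaCl in product, i.e. 1680×0.274 = (1−0.301)·K·0.499.
K = 460.32/(0.499×0.699) = 1319.7 t/h.
Recycle V = 0.301×1319.7 = 397.24 t/h.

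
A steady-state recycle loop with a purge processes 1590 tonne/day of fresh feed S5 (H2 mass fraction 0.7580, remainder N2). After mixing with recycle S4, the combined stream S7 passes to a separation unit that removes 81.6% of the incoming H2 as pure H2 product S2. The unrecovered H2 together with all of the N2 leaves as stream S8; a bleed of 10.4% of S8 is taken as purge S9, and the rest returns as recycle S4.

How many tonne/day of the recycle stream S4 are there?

3553 tonne/day

N2 enters only via S5 and leaves only via the purge: 1590×0.242 = 0.104×(N2 in S8), and the separation unit passes all N2, so N2 in S7 = N2 in S8 = 3699.8 tonne/day.
H2 in S7: m_A = 1590×0.758 + (1−0.104)·(1−0.816)·m_A, so m_A = 1205.2/0.8351 = 1443.1 tonne/day.
S8 = (1−0.816)×1443.1 + 3699.8 = 3965.3 tonne/day.
Recycle S4 = (1−0.104)×3965.3 = 3552.9 tonne/day.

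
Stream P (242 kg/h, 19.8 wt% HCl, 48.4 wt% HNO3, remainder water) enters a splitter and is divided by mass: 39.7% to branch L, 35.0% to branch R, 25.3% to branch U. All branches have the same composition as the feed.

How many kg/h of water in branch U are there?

Branch U total = 0.253×242 = 61.226 kg/h.
water in U = 0.318×61.226 = 19.47 kg/h.

19.47 kg/h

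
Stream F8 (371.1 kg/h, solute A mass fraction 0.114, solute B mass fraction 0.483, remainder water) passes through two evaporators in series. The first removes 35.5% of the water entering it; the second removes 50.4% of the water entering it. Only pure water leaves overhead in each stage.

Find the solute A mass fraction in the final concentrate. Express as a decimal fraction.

0.157

water in feed = 371.1×0.403 = 149.55 kg/h.
After stage 1: water left = (1−0.355)×149.55 = 96.462; stream total = 318.01 kg/h.
After stage 2: water left = (1−0.504)×96.462 = 47.845; final concentrate = 269.39 kg/h.
solute A fraction = 42.305/269.39 = 0.157.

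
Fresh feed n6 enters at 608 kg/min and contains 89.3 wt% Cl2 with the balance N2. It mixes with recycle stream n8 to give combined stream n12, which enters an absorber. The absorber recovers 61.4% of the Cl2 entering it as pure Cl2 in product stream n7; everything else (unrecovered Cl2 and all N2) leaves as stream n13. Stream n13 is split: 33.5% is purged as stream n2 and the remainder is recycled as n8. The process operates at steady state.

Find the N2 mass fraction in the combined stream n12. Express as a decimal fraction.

0.210

N2 enters only via n6 and leaves only via the purge: 608×0.107 = 0.335×(N2 in n13), and the absorber passes all N2, so N2 in n12 = N2 in n13 = 194.2 kg/min.
Cl2 in n12: m_A = 608×0.893 + (1−0.335)·(1−0.614)·m_A, so m_A = 542.94/0.7433 = 730.44 kg/min.
n12 = 730.44 + 194.2 = 924.64 kg/min.
N2 fraction in n12 = 194.2/924.64 = 0.210.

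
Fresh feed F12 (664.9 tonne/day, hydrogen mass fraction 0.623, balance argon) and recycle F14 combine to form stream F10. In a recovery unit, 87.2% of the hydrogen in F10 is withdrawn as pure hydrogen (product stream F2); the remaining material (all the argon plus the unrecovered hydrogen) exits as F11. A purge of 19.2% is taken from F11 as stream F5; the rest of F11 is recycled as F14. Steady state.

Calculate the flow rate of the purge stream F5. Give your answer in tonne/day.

262 tonne/day

argon enters only via F12 and leaves only via the purge: 664.9×0.377 = 0.192×(argon in F11), and the recovery unit passes all argon, so argon in F10 = argon in F11 = 1305.6 tonne/day.
hydrogen in F10: m_A = 664.9×0.623 + (1−0.192)·(1−0.872)·m_A, so m_A = 414.23/0.8966 = 462.02 tonne/day.
F11 = (1−0.872)×462.02 + 1305.6 = 1364.7 tonne/day.
Purge F5 = 0.192×1364.7 = 262.02 tonne/day.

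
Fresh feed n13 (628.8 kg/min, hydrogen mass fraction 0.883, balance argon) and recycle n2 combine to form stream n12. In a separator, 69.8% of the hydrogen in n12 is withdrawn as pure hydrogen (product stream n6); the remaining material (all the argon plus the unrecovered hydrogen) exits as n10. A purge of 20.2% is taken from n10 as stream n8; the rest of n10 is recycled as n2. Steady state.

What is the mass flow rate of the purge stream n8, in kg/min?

argon enters only via n13 and leaves only via the purge: 628.8×0.117 = 0.202×(argon in n10), and the separator passes all argon, so argon in n12 = argon in n10 = 364.21 kg/min.
hydrogen in n12: m_A = 628.8×0.883 + (1−0.202)·(1−0.698)·m_A, so m_A = 555.23/0.7590 = 731.52 kg/min.
n10 = (1−0.698)×731.52 + 364.21 = 585.13 kg/min.
Purge n8 = 0.202×585.13 = 118.2 kg/min.

118.2 kg/min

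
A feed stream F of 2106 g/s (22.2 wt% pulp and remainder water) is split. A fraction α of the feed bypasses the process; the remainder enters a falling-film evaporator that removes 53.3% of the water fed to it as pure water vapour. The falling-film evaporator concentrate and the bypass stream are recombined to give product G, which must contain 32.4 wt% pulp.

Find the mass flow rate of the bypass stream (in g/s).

507.2 g/s

All 2106×0.222 = 467.53 g/s of pulp reaches G, so G = 467.53/0.324 = 1443 g/s and vapour = 663 g/s.
The evaporator receives (1−α)·2106 of feed at 0.778 water and removes 0.533 of that water:
0.533×0.778×(1−α)×2106 = 663
(1−α) = 663/873.3 = 0.7592;  α = 0.2408.
Bypass flow = 0.2408×2106 = 507.15 g/s.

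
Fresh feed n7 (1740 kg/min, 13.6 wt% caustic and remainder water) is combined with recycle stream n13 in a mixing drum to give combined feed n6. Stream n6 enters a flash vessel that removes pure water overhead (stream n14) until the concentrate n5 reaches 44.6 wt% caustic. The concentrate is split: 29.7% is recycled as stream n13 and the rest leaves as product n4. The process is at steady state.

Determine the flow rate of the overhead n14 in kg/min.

1209 kg/min

Overall caustic balance (none leaves overhead): caustic in fresh feed = caustic in product, i.e. 1740×0.136 = (1−0.297)·n5·0.446.
n5 = 236.64/(0.446×0.703) = 754.74 kg/min.
Recycle n13 = 0.297×754.74 = 224.16 kg/min.
Combined feed n6 = 1740 + 224.16 = 1964.2 kg/min.
Overhead n14 = n6 − n5 = 1964.2 − 754.74 = 1209.4 kg/min.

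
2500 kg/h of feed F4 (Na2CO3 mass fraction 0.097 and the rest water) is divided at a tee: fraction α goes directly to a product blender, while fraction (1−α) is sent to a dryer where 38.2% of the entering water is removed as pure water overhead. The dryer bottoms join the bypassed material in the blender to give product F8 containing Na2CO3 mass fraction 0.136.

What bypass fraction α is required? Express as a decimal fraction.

All 2500×0.097 = 242.5 kg/h of Na2CO3 reaches F8, so F8 = 242.5/0.136 = 1783.1 kg/h and vapour = 716.91 kg/h.
The evaporator receives (1−α)·2500 of feed at 0.903 water and removes 0.382 of that water:
0.382×0.903×(1−α)×2500 = 716.91
(1−α) = 716.91/862.37 = 0.8313;  α = 0.1687.

0.169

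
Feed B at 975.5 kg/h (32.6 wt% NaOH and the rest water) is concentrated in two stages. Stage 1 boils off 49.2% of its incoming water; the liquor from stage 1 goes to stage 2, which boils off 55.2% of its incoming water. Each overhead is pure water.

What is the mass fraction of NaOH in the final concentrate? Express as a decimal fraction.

0.680

water in feed = 975.5×0.674 = 657.49 kg/h.
After stage 1: water left = (1−0.492)×657.49 = 334; stream total = 652.02 kg/h.
After stage 2: water left = (1−0.552)×334 = 149.63; final concentrate = 467.65 kg/h.
NaOH fraction = 318.01/467.65 = 0.680.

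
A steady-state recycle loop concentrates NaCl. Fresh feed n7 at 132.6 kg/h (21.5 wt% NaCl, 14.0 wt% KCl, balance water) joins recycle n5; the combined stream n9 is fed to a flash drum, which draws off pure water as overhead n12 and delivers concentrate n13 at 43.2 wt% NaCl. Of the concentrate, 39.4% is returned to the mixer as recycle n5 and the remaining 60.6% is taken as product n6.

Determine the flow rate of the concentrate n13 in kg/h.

108.9 kg/h

Overall NaCl balance (none leaves overhead): NaCl in fresh feed = NaCl in product, i.e. 132.6×0.215 = (1−0.394)·n13·0.432.
n13 = 28.509/(0.432×0.606) = 108.9 kg/h.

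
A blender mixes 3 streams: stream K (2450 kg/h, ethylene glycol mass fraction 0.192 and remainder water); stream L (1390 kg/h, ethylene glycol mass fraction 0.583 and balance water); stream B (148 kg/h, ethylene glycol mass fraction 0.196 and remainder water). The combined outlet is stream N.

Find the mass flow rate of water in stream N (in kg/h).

2678 kg/h

water out = water in = 2450×0.808 + 1390×0.417 + 148×0.804 = 2678.2 kg/h.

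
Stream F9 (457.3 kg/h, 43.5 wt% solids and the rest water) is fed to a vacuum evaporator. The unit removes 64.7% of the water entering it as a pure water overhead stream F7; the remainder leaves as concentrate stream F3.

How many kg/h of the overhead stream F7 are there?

167.2 kg/h

water entering = 457.3×0.565 = 258.37 kg/h; overhead removed = 0.647×258.37 = 167.17 kg/h.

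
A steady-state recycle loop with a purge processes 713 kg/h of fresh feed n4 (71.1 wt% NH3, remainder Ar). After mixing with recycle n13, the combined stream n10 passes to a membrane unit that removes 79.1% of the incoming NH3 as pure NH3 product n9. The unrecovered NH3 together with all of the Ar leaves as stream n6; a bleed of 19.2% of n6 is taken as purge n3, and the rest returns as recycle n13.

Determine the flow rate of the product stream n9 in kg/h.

482.5 kg/h

NH3 in n10: m_A = 713×0.711 + (1−0.192)·(1−0.791)·m_A, so m_A = 506.94/0.8311 = 609.95 kg/h.
Product n9 = 0.791×609.95 = 482.47 kg/h.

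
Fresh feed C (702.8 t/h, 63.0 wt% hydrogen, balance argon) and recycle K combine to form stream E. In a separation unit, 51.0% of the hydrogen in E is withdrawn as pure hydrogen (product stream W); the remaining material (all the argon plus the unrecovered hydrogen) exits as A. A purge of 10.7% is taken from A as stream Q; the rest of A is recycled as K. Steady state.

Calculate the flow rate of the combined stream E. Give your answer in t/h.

argon enters only via C and leaves only via the purge: 702.8×0.370 = 0.107×(argon in A), and the separation unit passes all argon, so argon in E = argon in A = 2430.2 t/h.
hydrogen in E: m_A = 702.8×0.630 + (1−0.107)·(1−0.510)·m_A, so m_A = 442.76/0.5624 = 787.23 t/h.
E = 787.23 + 2430.2 = 3217.5 t/h.

3217 t/h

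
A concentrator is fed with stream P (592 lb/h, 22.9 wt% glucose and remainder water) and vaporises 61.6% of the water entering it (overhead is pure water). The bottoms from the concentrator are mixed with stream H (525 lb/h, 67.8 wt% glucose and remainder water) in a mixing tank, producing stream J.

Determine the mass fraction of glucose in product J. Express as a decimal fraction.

0.5881

Vapour removed = 0.616×0.771×592 = 281.16 lb/h; concentrate = 310.84 lb/h.
glucose reaching the mixer = 135.57 (from concentrate) + 525×0.678 = 491.52 lb/h.
Product flow = 310.84 + 525 = 835.84 lb/h; glucose fraction = 0.5881.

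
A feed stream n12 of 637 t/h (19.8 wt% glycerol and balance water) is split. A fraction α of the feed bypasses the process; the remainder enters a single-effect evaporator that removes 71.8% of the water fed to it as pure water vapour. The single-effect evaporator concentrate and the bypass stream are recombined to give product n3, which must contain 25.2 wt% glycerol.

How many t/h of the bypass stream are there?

400 t/h

All 637×0.198 = 126.13 t/h of glycerol reaches n3, so n3 = 126.13/0.252 = 500.5 t/h and vapour = 136.5 t/h.
The evaporator receives (1−α)·637 of feed at 0.802 water and removes 0.718 of that water:
0.718×0.802×(1−α)×637 = 136.5
(1−α) = 136.5/366.81 = 0.3721;  α = 0.6279.
Bypass flow = 0.6279×637 = 399.95 t/h.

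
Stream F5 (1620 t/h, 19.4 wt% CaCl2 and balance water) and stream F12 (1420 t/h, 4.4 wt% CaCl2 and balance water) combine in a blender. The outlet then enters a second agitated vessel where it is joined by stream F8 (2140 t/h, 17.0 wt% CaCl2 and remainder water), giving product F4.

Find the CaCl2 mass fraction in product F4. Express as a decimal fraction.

Overall, product flow = 5180 t/h.
CaCl2 in = 1620×0.194 + 1420×0.044 + 2140×0.170 = 740.56 t/h.
CaCl2 fraction in F4 = 0.1430.

0.1430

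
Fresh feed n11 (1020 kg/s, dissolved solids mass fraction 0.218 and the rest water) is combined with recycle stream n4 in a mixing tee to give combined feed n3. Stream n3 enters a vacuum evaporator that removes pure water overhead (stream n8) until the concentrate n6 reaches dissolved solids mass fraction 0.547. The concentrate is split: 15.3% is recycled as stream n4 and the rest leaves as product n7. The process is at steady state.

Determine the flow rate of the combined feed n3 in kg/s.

1093 kg/s

Overall dissolved solids balance (none leaves overhead): dissolved solids in fresh feed = dissolved solids in product, i.e. 1020×0.218 = (1−0.153)·n6·0.547.
n6 = 222.36/(0.547×0.847) = 479.94 kg/s.
Recycle n4 = 0.153×479.94 = 73.431 kg/s.
Combined feed n3 = 1020 + 73.431 = 1093.4 kg/s.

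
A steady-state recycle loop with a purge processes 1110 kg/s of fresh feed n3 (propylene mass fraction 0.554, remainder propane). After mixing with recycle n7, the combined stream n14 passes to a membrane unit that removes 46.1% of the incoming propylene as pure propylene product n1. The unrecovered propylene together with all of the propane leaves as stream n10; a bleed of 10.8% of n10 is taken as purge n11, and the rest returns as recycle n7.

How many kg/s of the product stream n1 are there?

546 kg/s

propylene in n14: m_A = 1110×0.554 + (1−0.108)·(1−0.461)·m_A, so m_A = 614.94/0.5192 = 1184.4 kg/s.
Product n1 = 0.461×1184.4 = 546 kg/s.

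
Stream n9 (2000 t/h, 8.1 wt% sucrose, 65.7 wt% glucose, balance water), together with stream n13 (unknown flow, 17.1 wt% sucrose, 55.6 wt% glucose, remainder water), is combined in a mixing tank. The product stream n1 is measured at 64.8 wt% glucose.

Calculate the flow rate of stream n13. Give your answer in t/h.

195.7 t/h

Let n13 be the unknown flow. Total out = 2000 + n13.
glucose balance: 1314 + 0.556·n13 = 0.648·(2000 + n13)
(0.556 − 0.648)·n13 = 0.648×2000 − 1314 = -18
n13 = -18 / -0.092 = 195.65 t/h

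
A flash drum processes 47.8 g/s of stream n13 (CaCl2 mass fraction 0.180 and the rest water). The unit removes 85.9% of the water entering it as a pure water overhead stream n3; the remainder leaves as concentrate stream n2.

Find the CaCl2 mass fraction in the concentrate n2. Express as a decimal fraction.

0.609

CaCl2 is not removed: 47.8×0.180 = 8.604 g/s of CaCl2 enters n2.
water entering = 47.8×0.820 = 39.196 g/s; overhead removed = 0.859×39.196 = 33.669 g/s.
Concentrate = 47.8 − 33.669 = 14.131 g/s.
Mass fraction = 8.604/14.131 = 0.609.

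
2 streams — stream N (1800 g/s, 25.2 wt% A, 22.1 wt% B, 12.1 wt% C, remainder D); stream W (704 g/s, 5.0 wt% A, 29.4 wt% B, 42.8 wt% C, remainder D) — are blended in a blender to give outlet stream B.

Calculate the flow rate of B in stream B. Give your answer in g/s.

B out = B in = 1800×0.221 + 704×0.294 = 604.78 g/s.

604.8 g/s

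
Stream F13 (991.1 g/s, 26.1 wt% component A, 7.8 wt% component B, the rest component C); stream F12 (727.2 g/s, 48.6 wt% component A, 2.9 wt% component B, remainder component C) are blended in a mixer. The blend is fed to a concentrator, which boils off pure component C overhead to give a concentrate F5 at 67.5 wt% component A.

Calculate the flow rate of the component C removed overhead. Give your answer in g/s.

811.5 g/s

component A entering = 991.1×0.261 + 727.2×0.486 = 612.1 g/s.
All component A reports to F5, so F5 = 612.1/0.675 = 906.81 g/s.
Total feed = 1718.3 g/s; overhead = 1718.3 − 906.81 = 811.49 g/s.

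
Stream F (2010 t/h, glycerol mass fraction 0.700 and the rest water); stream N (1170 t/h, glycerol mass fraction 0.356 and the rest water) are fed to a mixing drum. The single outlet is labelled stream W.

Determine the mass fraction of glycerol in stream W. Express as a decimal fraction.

Total flow out = 2010 + 1170 = 3180 t/h.
glycerol in = 2010×0.700 + 1170×0.356 = 1823.5 t/h.
glycerol mass fraction in W = 1823.5/3180 = 0.573.

0.573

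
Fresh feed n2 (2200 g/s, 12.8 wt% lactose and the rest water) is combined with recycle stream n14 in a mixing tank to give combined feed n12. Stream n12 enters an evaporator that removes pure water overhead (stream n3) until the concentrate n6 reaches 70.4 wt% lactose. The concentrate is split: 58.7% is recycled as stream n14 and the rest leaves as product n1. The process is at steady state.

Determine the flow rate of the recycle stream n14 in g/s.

Overall lactose balance (none leaves overhead): lactose in fresh feed = lactose in product, i.e. 2200×0.128 = (1−0.587)·n6·0.704.
n6 = 281.6/(0.704×0.413) = 968.52 g/s.
Recycle n14 = 0.587×968.52 = 568.52 g/s.

568.5 g/s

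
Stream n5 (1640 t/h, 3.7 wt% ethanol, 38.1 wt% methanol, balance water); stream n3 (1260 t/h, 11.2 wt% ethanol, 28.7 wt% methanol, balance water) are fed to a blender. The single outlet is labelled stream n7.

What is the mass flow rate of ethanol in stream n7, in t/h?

ethanol out = ethanol in = 1640×0.037 + 1260×0.112 = 201.8 t/h.

201.8 t/h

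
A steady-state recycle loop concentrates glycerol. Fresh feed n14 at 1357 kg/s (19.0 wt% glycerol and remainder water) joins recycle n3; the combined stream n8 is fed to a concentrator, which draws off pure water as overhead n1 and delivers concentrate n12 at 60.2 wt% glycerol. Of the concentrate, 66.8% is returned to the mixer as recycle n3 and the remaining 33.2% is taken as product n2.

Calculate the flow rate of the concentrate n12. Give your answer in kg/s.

Overall glycerol balance (none leaves overhead): glycerol in fresh feed = glycerol in product, i.e. 1357×0.190 = (1−0.668)·n12·0.602.
n12 = 257.83/(0.602×0.332) = 1290 kg/s.

1290 kg/s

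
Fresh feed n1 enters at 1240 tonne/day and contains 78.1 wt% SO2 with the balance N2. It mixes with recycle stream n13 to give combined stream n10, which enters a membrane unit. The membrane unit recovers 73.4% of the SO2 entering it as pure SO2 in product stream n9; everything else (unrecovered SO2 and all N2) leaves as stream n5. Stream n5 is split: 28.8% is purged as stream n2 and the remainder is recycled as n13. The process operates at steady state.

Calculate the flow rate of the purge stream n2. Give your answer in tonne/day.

N2 enters only via n1 and leaves only via the purge: 1240×0.219 = 0.288×(N2 in n5), and the membrane unit passes all N2, so N2 in n10 = N2 in n5 = 942.92 tonne/day.
SO2 in n10: m_A = 1240×0.781 + (1−0.288)·(1−0.734)·m_A, so m_A = 968.44/0.8106 = 1194.7 tonne/day.
n5 = (1−0.734)×1194.7 + 942.92 = 1260.7 tonne/day.
Purge n2 = 0.288×1260.7 = 363.08 tonne/day.

363.1 tonne/day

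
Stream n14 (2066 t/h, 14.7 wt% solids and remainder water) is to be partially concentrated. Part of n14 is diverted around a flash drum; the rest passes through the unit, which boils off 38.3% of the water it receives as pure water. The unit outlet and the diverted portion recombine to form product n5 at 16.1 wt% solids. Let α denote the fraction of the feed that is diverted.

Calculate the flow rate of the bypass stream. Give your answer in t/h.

1516 t/h

All 2066×0.147 = 303.7 t/h of solids reaches n5, so n5 = 303.7/0.161 = 1886.3 t/h and vapour = 179.65 t/h.
The evaporator receives (1−α)·2066 of feed at 0.853 water and removes 0.383 of that water:
0.383×0.853×(1−α)×2066 = 179.65
(1−α) = 179.65/674.96 = 0.2662;  α = 0.7338.
Bypass flow = 0.7338×2066 = 1516.1 t/h.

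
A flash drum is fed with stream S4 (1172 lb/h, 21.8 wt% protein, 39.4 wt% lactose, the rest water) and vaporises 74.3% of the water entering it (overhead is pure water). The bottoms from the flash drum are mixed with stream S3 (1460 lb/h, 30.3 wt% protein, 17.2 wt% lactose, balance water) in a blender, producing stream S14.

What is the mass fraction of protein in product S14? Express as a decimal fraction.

0.3042

Vapour removed = 0.743×0.388×1172 = 337.87 lb/h; concentrate = 834.13 lb/h.
protein reaching the mixer = 255.5 (from concentrate) + 1460×0.303 = 697.88 lb/h.
Product flow = 834.13 + 1460 = 2294.1 lb/h; protein fraction = 0.3042.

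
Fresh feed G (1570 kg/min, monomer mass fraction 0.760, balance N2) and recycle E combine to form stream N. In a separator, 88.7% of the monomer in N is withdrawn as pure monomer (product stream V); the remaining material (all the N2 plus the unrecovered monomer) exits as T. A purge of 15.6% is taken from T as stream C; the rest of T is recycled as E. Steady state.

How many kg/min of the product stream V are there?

1170 kg/min

monomer in N: m_A = 1570×0.760 + (1−0.156)·(1−0.887)·m_A, so m_A = 1193.2/0.9046 = 1319 kg/min.
Product V = 0.887×1319 = 1169.9 kg/min.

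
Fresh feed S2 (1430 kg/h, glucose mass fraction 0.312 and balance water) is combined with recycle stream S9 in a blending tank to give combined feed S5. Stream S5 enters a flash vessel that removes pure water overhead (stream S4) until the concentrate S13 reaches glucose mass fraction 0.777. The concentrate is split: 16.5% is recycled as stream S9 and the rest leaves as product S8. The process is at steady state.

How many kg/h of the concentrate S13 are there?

687.7 kg/h

Overall glucose balance (none leaves overhead): glucose in fresh feed = glucose in product, i.e. 1430×0.312 = (1−0.165)·S13·0.777.
S13 = 446.16/(0.777×0.835) = 687.67 kg/h.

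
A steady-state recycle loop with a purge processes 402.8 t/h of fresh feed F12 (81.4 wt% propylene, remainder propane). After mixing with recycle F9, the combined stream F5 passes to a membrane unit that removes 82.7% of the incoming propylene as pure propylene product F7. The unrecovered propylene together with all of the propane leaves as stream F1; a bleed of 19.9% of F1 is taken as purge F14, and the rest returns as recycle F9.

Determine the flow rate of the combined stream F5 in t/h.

propane enters only via F12 and leaves only via the purge: 402.8×0.186 = 0.199×(propane in F1), and the membrane unit passes all propane, so propane in F5 = propane in F1 = 376.49 t/h.
propylene in F5: m_A = 402.8×0.814 + (1−0.199)·(1−0.827)·m_A, so m_A = 327.88/0.8614 = 380.62 t/h.
F5 = 380.62 + 376.49 = 757.11 t/h.

757.1 t/h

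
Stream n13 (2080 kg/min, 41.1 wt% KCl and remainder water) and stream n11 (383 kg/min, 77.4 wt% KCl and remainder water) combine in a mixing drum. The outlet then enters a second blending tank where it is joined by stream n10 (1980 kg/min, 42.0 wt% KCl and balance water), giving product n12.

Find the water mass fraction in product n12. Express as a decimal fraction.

0.554

Overall, product flow = 4443 kg/min.
water in = 2080×0.589 + 383×0.226 + 1980×0.580 = 2460.1 kg/min.
water fraction in n12 = 0.554.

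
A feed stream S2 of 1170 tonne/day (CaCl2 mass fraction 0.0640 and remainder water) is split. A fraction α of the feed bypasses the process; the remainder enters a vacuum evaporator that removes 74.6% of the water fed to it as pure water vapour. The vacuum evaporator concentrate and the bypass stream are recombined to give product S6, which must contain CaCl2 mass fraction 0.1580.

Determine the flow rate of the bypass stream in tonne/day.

All 1170×0.064 = 74.88 tonne/day of CaCl2 reaches S6, so S6 = 74.88/0.158 = 473.92 tonne/day and vapour = 696.08 tonne/day.
The evaporator receives (1−α)·1170 of feed at 0.936 water and removes 0.746 of that water:
0.746×0.936×(1−α)×1170 = 696.08
(1−α) = 696.08/816.96 = 0.8520;  α = 0.1480.
Bypass flow = 0.1480×1170 = 173.12 tonne/day.

173.1 tonne/day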